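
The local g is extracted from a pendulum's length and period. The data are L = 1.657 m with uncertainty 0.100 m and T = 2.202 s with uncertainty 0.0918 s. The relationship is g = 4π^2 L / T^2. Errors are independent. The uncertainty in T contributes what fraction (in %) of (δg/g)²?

65.6%

(δg/g)² = (1·δL/L)² + (-2·δT/T)²
  L term: (1×0.0604)² = 0.00364
  T term: (-2×0.0417)² = 0.00695
Total = 0.0106. Share from T = 0.00695/0.0106 = 0.656.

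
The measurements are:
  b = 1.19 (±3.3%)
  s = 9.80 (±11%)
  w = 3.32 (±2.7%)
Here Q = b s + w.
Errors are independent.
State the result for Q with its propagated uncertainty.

Let p = b·s = 11.7. δp/p = √((1·δb/b)² + (1·δs/s)²) = √(0.00109 + 0.0121) = 0.115, so δp = 1.34.
Q = p + w: δQ = √(δp² + δw²) = √(1.79 + 0.00804) = 1.34
Q = 15.0.

15.0 ± 1.34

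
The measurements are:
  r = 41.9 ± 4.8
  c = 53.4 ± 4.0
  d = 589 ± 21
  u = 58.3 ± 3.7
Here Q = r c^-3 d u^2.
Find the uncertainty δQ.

Since Q is a product/quotient, work with relative uncertainties:
  (1·δr/r)² = (1×0.115)² = 0.0131;  (-3·δc/c)² = (-3×0.0749)² = 0.0505;  (1·δd/d)² = (1×0.0357)² = 0.00127;  (2·δu/u)² = (2×0.0635)² = 0.0161
δQ/Q = √(0.0810) = 0.285
Q = 551, so δQ = 0.285 × 551 = 157.

157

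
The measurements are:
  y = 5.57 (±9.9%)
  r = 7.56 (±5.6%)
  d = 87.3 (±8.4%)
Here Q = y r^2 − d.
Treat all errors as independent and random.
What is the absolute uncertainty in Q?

Let p = y·r^2 = 318. δp/p = √((1·δy/y)² + (2·δr/r)²) = √(0.00980 + 0.0125) = 0.149, so δp = 47.6.
Q = p − d: δQ = √(δp² + δd²) = √(2260 + 53.8) = 48.1

48.1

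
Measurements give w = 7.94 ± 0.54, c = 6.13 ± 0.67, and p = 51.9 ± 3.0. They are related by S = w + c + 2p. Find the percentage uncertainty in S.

Sums and differences: (δS)² = Σ (cᵢ δxᵢ)².
  (δw)² = 0.292;  (δc)² = 0.449;  (2·δp)² = 36.0
δS = √(36.7) = 6.06
S = 118, so δS/S = 6.06/118 = 0.0514.

5.14%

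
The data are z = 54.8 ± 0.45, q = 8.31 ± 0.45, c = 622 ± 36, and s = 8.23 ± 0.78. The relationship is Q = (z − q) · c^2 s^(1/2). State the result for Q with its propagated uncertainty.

Let u = z − q = 46.5. δu = √(δz² + δq²) = √(0.203 + 0.203) = 0.636, so δu/u = 0.0137.
Q is then a monomial in u, c, s:
δQ/Q = √((δu/u)² + (2·δc/c)² + (½·δs/s)²) = √(0.000187 + 0.0134 + 0.00225) = 0.126
Q = 5.16e+07, so δQ = 0.126 × 5.16e+07 = 6.49e+06.

(5.16 ± 0.649) × 10^7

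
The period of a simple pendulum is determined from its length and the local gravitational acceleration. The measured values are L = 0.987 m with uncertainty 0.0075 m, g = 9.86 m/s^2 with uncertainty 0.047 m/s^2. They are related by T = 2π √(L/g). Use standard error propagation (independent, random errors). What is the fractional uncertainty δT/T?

0.00449

Each factor contributes (exponent × relative error)² to (δT/T)²:
  (½·δL/L)² = (0.5×0.00760)² = 1.44e-05;  (−½·δg/g)² = (-0.5×0.00477)² = 5.68e-06
δT/T = √(2.01e-05) = 0.00449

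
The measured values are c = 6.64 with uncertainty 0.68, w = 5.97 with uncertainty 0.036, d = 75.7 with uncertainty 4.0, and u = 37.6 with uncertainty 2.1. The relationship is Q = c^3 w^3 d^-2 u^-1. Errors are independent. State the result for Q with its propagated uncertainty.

0.289 ± 0.0954

Q is a product of powers, so relative uncertainties combine in quadrature:
  (3·δc/c)² = (3×0.102)² = 0.0944;  (3·δw/w)² = (3×0.00603)² = 0.000327;  (-2·δd/d)² = (-2×0.0528)² = 0.0112;  (-1·δu/u)² = (-1×0.0559)² = 0.00312
δQ/Q = √(0.109) = 0.330
Q = 0.289, so δQ = 0.330 × 0.289 = 0.0954.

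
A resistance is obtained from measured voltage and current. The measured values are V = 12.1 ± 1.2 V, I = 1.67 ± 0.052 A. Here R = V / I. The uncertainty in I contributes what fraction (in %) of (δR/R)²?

8.97%

(δR/R)² = (1·δV/V)² + (-1·δI/I)²
  V term: (1×0.0992)² = 0.00984
  I term: (-1×0.0311)² = 0.000970
Total = 0.0108. Share from I = 0.000970/0.0108 = 0.0897.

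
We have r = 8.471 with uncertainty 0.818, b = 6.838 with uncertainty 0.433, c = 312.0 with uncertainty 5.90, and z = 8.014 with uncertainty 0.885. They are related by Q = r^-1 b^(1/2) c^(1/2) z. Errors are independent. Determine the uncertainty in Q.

Products/powers → add relative errors in quadrature, weighted by exponent:
  (-1·δr/r)² = (-1×0.0966)² = 0.00932;  (½·δb/b)² = (0.5×0.0633)² = 0.00100;  (½·δc/c)² = (0.5×0.0189)² = 8.94e-05;  (1·δz/z)² = (1×0.110)² = 0.0122
δQ/Q = √(0.0226) = 0.150
Q = 43.70, so δQ = 0.150 × 43.70 = 6.57.

6.57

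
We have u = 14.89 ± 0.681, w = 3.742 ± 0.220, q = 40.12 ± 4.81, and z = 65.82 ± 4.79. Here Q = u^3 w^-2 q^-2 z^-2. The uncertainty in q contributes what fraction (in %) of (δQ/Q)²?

51.6%

(δQ/Q)² = (3·δu/u)² + (-2·δw/w)² + (-2·δq/q)² + (-2·δz/z)²
  u term: (3×0.0457)² = 0.0188
  w term: (-2×0.0588)² = 0.0138
  q term: (-2×0.120)² = 0.0575
  z term: (-2×0.0728)² = 0.0212
Total = 0.111. Share from q = 0.0575/0.111 = 0.516.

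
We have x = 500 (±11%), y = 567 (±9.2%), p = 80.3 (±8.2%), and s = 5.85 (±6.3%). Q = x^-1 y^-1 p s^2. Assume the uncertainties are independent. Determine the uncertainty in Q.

0.00201

For a monomial Q ∝ x^-1, y^-1, p, s^2, fractional errors add in quadrature:
  (-1·δx/x)² = (-1×0.110)² = 0.0121;  (-1·δy/y)² = (-1×0.0920)² = 0.00846;  (1·δp/p)² = (1×0.0820)² = 0.00672;  (2·δs/s)² = (2×0.0630)² = 0.0159
δQ/Q = √(0.0432) = 0.208
Q = 0.00969, so δQ = 0.208 × 0.00969 = 0.00201.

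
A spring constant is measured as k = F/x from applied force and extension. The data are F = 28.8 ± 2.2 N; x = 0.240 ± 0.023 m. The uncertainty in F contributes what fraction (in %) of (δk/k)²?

(δk/k)² = (1·δF/F)² + (-1·δx/x)²
  F term: (1×0.0764)² = 0.00584
  x term: (-1×0.0958)² = 0.00918
Total = 0.0150. Share from F = 0.00584/0.0150 = 0.389.

38.9%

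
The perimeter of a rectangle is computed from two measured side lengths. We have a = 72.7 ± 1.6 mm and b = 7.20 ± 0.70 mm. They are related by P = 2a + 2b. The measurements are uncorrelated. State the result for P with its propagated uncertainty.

Absolute uncertainties add in quadrature for a linear combination:
  (2·δa)² = 10.2;  (2·δb)² = 1.96
δP = √(12.2) = 3.49 mm
P = 160 mm.

160 ± 3.49 mm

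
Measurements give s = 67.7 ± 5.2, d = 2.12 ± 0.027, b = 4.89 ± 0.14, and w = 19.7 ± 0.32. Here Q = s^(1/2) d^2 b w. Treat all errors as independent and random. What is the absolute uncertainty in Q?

202

Since Q is a product/quotient, work with relative uncertainties:
  (½·δs/s)² = (0.5×0.0768)² = 0.00147;  (2·δd/d)² = (2×0.0127)² = 0.000649;  (1·δb/b)² = (1×0.0286)² = 0.000820;  (1·δw/w)² = (1×0.0162)² = 0.000264
δQ/Q = √(0.00321) = 0.0566
Q = 3560, so δQ = 0.0566 × 3560 = 202.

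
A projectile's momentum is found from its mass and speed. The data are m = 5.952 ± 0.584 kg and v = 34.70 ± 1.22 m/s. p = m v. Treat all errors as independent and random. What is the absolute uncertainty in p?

21.5 kg·m/s

Relative error in a monomial: (δp/p)² = Σ (nᵢ · δxᵢ/xᵢ)².
  (1·δm/m)² = (1×0.0981)² = 0.00963;  (1·δv/v)² = (1×0.0352)² = 0.00124
δp/p = √(0.0109) = 0.104
p = 206.5 kg·m/s, so δp = 0.104 × 206.5 = 21.5 kg·m/s.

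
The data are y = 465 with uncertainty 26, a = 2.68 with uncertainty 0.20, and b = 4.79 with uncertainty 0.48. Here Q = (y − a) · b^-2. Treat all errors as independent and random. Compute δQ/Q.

Let u = y − a = 462. δu = √(δy² + δa²) = √(676 + 0.0400) = 26.0, so δu/u = 0.0562.
Q is then a monomial in u, b:
δQ/Q = √((δu/u)² + (-2·δb/b)²) = √(0.00316 + 0.0402) = 0.208

0.208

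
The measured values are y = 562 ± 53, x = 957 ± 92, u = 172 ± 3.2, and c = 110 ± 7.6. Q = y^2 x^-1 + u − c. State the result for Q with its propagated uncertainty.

Let p = y^2·x^-1 = 330. δp/p = √((2·δy/y)² + (-1·δx/x)²) = √(0.0356 + 0.00924) = 0.212, so δp = 69.9.
Q = p + u − c: δQ = √(δp² + δu² + δc²) = √(4880 + 10.2 + 57.8) = 70.4
Q = 392.

392 ± 70.4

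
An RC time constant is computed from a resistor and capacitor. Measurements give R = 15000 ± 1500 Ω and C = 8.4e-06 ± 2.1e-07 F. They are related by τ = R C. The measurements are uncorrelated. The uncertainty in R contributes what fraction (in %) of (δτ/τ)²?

(δτ/τ)² = (1·δR/R)² + (1·δC/C)²
  R term: (1×0.100)² = 0.0100
  C term: (1×0.0250)² = 0.000625
Total = 0.0106. Share from R = 0.0100/0.0106 = 0.941.

94.1%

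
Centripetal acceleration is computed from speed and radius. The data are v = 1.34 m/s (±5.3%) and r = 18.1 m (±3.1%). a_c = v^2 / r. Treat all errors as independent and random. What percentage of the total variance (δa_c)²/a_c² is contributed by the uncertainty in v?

92.1%

(δa_c/a_c)² = (2·δv/v)² + (-1·δr/r)²
  v term: (2×0.0530)² = 0.0112
  r term: (-1×0.0310)² = 0.000961
Total = 0.0122. Share from v = 0.0112/0.0122 = 0.921.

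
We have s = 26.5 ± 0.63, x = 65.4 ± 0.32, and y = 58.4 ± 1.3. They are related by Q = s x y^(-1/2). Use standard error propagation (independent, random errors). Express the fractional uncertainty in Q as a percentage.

Since Q is a product/quotient, work with relative uncertainties:
  (1·δs/s)² = (1×0.0238)² = 0.000565;  (1·δx/x)² = (1×0.00489)² = 2.39e-05;  (−½·δy/y)² = (-0.5×0.0223)² = 0.000124
δQ/Q = √(0.000713) = 0.0267

2.67%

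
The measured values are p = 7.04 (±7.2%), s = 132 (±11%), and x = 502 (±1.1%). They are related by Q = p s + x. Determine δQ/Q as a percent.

Let w = p·s = 929. δw/w = √((1·δp/p)² + (1·δs/s)²) = √(0.00518 + 0.0121) = 0.131, so δw = 122.
Q = w + x: δQ = √(δw² + δx²) = √(14900 + 30.5) = 122
Q = 1430, so δQ/Q = 122/1430 = 0.0854.

8.54%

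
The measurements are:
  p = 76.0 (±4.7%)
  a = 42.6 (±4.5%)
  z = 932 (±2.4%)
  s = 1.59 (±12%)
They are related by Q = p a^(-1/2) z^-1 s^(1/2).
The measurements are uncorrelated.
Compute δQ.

Products/powers → add relative errors in quadrature, weighted by exponent:
  (1·δp/p)² = (1×0.0470)² = 0.00221;  (−½·δa/a)² = (-0.5×0.0450)² = 0.000506;  (-1·δz/z)² = (-1×0.0240)² = 0.000576;  (½·δs/s)² = (0.5×0.120)² = 0.00360
δQ/Q = √(0.00689) = 0.0830
Q = 0.0158, so δQ = 0.0830 × 0.0158 = 0.00131.

0.00131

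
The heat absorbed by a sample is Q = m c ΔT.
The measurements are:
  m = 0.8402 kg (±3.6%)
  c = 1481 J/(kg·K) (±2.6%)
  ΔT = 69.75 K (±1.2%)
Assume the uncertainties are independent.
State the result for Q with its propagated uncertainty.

86790 ± 3990 J

Relative error in a monomial: (δQ/Q)² = Σ (nᵢ · δxᵢ/xᵢ)².
  (1·δm/m)² = (1×0.0360)² = 0.00130;  (1·δc/c)² = (1×0.0260)² = 0.000676;  (1·δΔT/ΔT)² = (1×0.0120)² = 0.000144
δQ/Q = √(0.00212) = 0.0460
Q = 86790 J, so δQ = 0.0460 × 86790 = 3990 J.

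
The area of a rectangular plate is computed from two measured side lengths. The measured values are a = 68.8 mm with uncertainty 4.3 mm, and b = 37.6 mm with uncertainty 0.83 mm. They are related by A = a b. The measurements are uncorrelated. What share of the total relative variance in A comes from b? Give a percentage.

(δA/A)² = (1·δa/a)² + (1·δb/b)²
  a term: (1×0.0625)² = 0.00391
  b term: (1×0.0221)² = 0.000487
Total = 0.00439. Share from b = 0.000487/0.00439 = 0.111.

11.1%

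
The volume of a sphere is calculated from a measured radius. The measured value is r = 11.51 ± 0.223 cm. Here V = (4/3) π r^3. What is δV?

371 cm^3

For a monomial V ∝ r^3, fractional errors add in quadrature:
  (3·δr/r)² = (3×0.0194)² = 0.00338
δV/V = √(0.00338) = 0.0581
V = 6387 cm^3, so δV = 0.0581 × 6387 = 371 cm^3.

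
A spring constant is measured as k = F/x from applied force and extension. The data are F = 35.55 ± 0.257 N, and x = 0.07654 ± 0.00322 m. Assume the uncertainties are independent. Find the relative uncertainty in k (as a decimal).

0.0427

Products/powers → add relative errors in quadrature, weighted by exponent:
  (1·δF/F)² = (1×0.00723)² = 5.23e-05;  (-1·δx/x)² = (-1×0.0421)² = 0.00177
δk/k = √(0.00182) = 0.0427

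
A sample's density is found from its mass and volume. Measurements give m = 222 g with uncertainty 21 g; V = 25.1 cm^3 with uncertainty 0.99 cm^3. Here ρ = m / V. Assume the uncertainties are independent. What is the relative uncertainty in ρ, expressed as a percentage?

10.2%

ρ is a product of powers, so relative uncertainties combine in quadrature:
  (1·δm/m)² = (1×0.0946)² = 0.00895;  (-1·δV/V)² = (-1×0.0394)² = 0.00156
δρ/ρ = √(0.0105) = 0.102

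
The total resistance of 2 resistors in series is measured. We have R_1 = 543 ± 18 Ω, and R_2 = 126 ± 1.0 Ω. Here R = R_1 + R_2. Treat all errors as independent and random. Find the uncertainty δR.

18.0 Ω

Each term contributes (cᵢ δxᵢ)² to (δR)²:
  (δR_1)² = 324;  (δR_2)² = 1.00
δR = √(325) = 18.0 Ω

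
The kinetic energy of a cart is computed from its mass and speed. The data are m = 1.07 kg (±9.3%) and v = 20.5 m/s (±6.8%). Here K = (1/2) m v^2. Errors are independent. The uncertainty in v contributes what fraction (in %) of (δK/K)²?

(δK/K)² = (1·δm/m)² + (2·δv/v)²
  m term: (1×0.0930)² = 0.00865
  v term: (2×0.0680)² = 0.0185
Total = 0.0271. Share from v = 0.0185/0.0271 = 0.681.

68.1%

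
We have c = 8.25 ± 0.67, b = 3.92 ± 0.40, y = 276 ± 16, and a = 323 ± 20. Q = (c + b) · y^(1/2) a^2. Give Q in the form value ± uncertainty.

Let u = c + b = 12.2. δu = √(δc² + δb²) = √(0.449 + 0.160) = 0.780, so δu/u = 0.0641.
Q is then a monomial in u, y, a:
δQ/Q = √((δu/u)² + (½·δy/y)² + (2·δa/a)²) = √(0.00411 + 0.000840 + 0.0153) = 0.142
Q = 2.11e+07, so δQ = 0.142 × 2.11e+07 = 3e+06.

(2.11 ± 0.300) × 10^7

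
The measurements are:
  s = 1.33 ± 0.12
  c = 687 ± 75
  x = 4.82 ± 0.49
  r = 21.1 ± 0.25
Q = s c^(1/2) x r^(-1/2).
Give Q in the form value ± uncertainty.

Q is a product of powers, so relative uncertainties combine in quadrature:
  (1·δs/s)² = (1×0.0902)² = 0.00814;  (½·δc/c)² = (0.5×0.109)² = 0.00298;  (1·δx/x)² = (1×0.102)² = 0.0103;  (−½·δr/r)² = (-0.5×0.0118)² = 3.51e-05
δQ/Q = √(0.0215) = 0.147
Q = 36.6, so δQ = 0.147 × 36.6 = 5.36.

36.6 ± 5.36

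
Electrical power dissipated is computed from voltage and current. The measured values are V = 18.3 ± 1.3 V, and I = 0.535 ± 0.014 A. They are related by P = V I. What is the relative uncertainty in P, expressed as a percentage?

P is a product of powers, so relative uncertainties combine in quadrature:
  (1·δV/V)² = (1×0.0710)² = 0.00505;  (1·δI/I)² = (1×0.0262)² = 0.000685
δP/P = √(0.00573) = 0.0757

7.57%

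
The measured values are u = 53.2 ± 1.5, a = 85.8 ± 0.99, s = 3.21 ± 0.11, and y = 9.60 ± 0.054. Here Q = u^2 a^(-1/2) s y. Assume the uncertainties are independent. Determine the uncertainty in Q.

Each factor contributes (exponent × relative error)² to (δQ/Q)²:
  (2·δu/u)² = (2×0.0282)² = 0.00318;  (−½·δa/a)² = (-0.5×0.0115)² = 3.33e-05;  (1·δs/s)² = (1×0.0343)² = 0.00117;  (1·δy/y)² = (1×0.00562)² = 3.16e-05
δQ/Q = √(0.00442) = 0.0665
Q = 9420, so δQ = 0.0665 × 9420 = 626.

626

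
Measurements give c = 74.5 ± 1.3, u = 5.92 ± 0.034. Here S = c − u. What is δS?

S is a linear combination, so absolute uncertainties add in quadrature:
  (δc)² = 1.69;  (δu)² = 0.00116
δS = √(1.69) = 1.30

1.30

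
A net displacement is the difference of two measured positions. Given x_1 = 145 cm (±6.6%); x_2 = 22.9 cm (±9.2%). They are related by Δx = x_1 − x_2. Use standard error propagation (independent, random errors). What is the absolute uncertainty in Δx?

9.80 cm

Each term contributes (cᵢ δxᵢ)² to (δΔx)²:
  (δx_1)² = 91.6;  (δx_2)² = 4.44
δΔx = √(96.0) = 9.80 cm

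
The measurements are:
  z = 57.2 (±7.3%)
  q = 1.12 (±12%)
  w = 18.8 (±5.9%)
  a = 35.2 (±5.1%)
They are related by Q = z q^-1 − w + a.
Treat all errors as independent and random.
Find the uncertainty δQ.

Let p = z·q^-1 = 51.1. δp/p = √((1·δz/z)² + (-1·δq/q)²) = √(0.00533 + 0.0144) = 0.140, so δp = 7.17.
Q = p − w + a: δQ = √(δp² + δw² + δa²) = √(51.5 + 1.23 + 3.22) = 7.48

7.48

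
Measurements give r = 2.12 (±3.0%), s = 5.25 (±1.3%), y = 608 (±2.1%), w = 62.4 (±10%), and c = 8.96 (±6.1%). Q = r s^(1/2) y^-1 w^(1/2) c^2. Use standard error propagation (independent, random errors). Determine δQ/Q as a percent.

13.7%

Products/powers → add relative errors in quadrature, weighted by exponent:
  (1·δr/r)² = (1×0.0300)² = 0.000900;  (½·δs/s)² = (0.5×0.0130)² = 4.23e-05;  (-1·δy/y)² = (-1×0.0210)² = 0.000441;  (½·δw/w)² = (0.5×0.100)² = 0.00250;  (2·δc/c)² = (2×0.0610)² = 0.0149
δQ/Q = √(0.0188) = 0.137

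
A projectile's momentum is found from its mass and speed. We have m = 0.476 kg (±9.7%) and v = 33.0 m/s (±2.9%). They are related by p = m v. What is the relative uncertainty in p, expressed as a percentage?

Relative error in a monomial: (δp/p)² = Σ (nᵢ · δxᵢ/xᵢ)².
  (1·δm/m)² = (1×0.0970)² = 0.00941;  (1·δv/v)² = (1×0.0290)² = 0.000841
δp/p = √(0.0102) = 0.101

10.1%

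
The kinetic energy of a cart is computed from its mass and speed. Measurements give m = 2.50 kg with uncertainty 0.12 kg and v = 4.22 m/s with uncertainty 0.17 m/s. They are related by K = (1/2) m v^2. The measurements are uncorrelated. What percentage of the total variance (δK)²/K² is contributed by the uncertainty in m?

26.2%

(δK/K)² = (1·δm/m)² + (2·δv/v)²
  m term: (1×0.0480)² = 0.00230
  v term: (2×0.0403)² = 0.00649
Total = 0.00880. Share from m = 0.00230/0.00880 = 0.262.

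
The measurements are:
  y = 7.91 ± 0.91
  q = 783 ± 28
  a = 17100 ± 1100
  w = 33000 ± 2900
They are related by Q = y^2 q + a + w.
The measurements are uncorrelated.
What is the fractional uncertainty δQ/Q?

0.119

Let p = y^2·q = 49000. δp/p = √((2·δy/y)² + (1·δq/q)²) = √(0.0529 + 0.00128) = 0.233, so δp = 11400.
Q = p + a + w: δQ = √(δp² + δa² + δw²) = √(1.3e+08 + 1.21e+06 + 8.41e+06) = 11800
Q = 99100, so δQ/Q = 11800/99100 = 0.119.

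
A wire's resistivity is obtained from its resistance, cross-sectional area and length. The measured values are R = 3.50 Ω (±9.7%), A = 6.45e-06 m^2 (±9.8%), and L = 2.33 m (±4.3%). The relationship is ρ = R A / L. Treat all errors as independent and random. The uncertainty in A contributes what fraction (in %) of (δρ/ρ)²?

(δρ/ρ)² = (1·δR/R)² + (1·δA/A)² + (-1·δL/L)²
  R term: (1×0.0970)² = 0.00941
  A term: (1×0.0980)² = 0.00960
  L term: (-1×0.0430)² = 0.00185
Total = 0.0209. Share from A = 0.00960/0.0209 = 0.460.

46.0%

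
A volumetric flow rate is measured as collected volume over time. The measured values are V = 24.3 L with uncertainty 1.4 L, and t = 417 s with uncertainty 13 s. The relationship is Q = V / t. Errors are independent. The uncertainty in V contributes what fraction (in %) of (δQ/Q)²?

77.4%

(δQ/Q)² = (1·δV/V)² + (-1·δt/t)²
  V term: (1×0.0576)² = 0.00332
  t term: (-1×0.0312)² = 0.000972
Total = 0.00429. Share from V = 0.00332/0.00429 = 0.774.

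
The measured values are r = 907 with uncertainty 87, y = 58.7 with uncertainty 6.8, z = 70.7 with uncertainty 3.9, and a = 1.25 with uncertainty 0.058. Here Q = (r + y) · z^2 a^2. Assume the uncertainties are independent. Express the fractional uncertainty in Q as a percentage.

17.0%

Let u = r + y = 966. δu = √(δr² + δy²) = √(7570 + 46.2) = 87.3, so δu/u = 0.0904.
Q is then a monomial in u, z, a:
δQ/Q = √((δu/u)² + (2·δz/z)² + (2·δa/a)²) = √(0.00817 + 0.0122 + 0.00861) = 0.170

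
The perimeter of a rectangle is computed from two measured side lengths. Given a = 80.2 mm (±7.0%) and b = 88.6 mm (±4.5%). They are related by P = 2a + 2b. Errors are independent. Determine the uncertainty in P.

Each term contributes (cᵢ δxᵢ)² to (δP)²:
  (2·δa)² = 126;  (2·δb)² = 63.6
δP = √(190) = 13.8 mm

13.8 mm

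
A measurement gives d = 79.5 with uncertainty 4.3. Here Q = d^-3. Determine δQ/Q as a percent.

Relative error in a monomial: (δQ/Q)² = Σ (nᵢ · δxᵢ/xᵢ)².
  (-3·δd/d)² = (-3×0.0541)² = 0.0263
δQ/Q = √(0.0263) = 0.162

16.2%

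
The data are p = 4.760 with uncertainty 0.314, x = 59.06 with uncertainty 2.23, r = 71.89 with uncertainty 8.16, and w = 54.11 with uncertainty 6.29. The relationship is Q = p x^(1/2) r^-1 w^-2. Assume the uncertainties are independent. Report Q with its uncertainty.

Each factor contributes (exponent × relative error)² to (δQ/Q)²:
  (1·δp/p)² = (1×0.0660)² = 0.00435;  (½·δx/x)² = (0.5×0.0378)² = 0.000356;  (-1·δr/r)² = (-1×0.114)² = 0.0129;  (-2·δw/w)² = (-2×0.116)² = 0.0541
δQ/Q = √(0.0716) = 0.268
Q = 0.0001738, so δQ = 0.268 × 0.0001738 = 4.65e-05.

(1.738 ± 0.465) × 10^-4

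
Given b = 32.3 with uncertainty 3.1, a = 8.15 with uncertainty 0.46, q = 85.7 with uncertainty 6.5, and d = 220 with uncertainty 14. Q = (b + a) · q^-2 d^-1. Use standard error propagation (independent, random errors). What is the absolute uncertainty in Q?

4.55e-06

Let u = b + a = 40.4. δu = √(δb² + δa²) = √(9.61 + 0.212) = 3.13, so δu/u = 0.0775.
Q is then a monomial in u, q, d:
δQ/Q = √((δu/u)² + (-2·δq/q)² + (-1·δd/d)²) = √(0.00600 + 0.0230 + 0.00405) = 0.182
Q = 2.5e-05, so δQ = 0.182 × 2.5e-05 = 4.55e-06.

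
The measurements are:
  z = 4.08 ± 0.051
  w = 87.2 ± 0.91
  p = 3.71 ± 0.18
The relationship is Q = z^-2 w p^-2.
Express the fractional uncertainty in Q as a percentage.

10.1%

Relative error in a monomial: (δQ/Q)² = Σ (nᵢ · δxᵢ/xᵢ)².
  (-2·δz/z)² = (-2×0.0125)² = 0.000625;  (1·δw/w)² = (1×0.0104)² = 0.000109;  (-2·δp/p)² = (-2×0.0485)² = 0.00942
δQ/Q = √(0.0101) = 0.101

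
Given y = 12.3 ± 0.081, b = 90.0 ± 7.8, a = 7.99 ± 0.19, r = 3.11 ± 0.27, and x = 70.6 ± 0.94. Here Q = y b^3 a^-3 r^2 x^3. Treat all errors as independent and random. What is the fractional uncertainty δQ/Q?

0.323

Q is a product of powers, so relative uncertainties combine in quadrature:
  (1·δy/y)² = (1×0.00659)² = 4.34e-05;  (3·δb/b)² = (3×0.0867)² = 0.0676;  (-3·δa/a)² = (-3×0.0238)² = 0.00509;  (2·δr/r)² = (2×0.0868)² = 0.0301;  (3·δx/x)² = (3×0.0133)² = 0.00160
δQ/Q = √(0.104) = 0.323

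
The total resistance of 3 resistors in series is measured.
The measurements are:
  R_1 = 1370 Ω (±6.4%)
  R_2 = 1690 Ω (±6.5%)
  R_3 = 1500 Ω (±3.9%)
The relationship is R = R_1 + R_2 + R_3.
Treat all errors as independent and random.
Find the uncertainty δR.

152 Ω

Sums and differences: (δR)² = Σ (cᵢ δxᵢ)².
  (δR_1)² = 7690;  (δR_2)² = 12100;  (δR_3)² = 3420
δR = √(23200) = 152 Ω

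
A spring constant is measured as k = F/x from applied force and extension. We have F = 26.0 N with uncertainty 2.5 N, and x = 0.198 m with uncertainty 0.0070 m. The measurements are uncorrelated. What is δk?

Since k is a product/quotient, work with relative uncertainties:
  (1·δF/F)² = (1×0.0962)² = 0.00925;  (-1·δx/x)² = (-1×0.0354)² = 0.00125
δk/k = √(0.0105) = 0.102
k = 131 N/m, so δk = 0.102 × 131 = 13.5 N/m.

13.5 N/m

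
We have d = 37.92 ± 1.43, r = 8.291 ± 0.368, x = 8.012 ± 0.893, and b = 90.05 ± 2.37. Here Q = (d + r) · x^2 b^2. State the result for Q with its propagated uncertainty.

Let u = d + r = 46.21. δu = √(δd² + δr²) = √(2.04 + 0.135) = 1.48, so δu/u = 0.0320.
Q is then a monomial in u, x, b:
δQ/Q = √((δu/u)² + (2·δx/x)² + (2·δb/b)²) = √(0.00102 + 0.0497 + 0.00277) = 0.231
Q = 2.405e+07, so δQ = 0.231 × 2.405e+07 = 5.56e+06.

(2.405 ± 0.556) × 10^7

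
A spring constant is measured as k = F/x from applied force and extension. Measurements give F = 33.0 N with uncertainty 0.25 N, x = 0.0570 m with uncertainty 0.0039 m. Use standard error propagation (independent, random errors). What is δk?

39.9 N/m

Each factor contributes (exponent × relative error)² to (δk/k)²:
  (1·δF/F)² = (1×0.00758)² = 5.74e-05;  (-1·δx/x)² = (-1×0.0684)² = 0.00468
δk/k = √(0.00474) = 0.0688
k = 579 N/m, so δk = 0.0688 × 579 = 39.9 N/m.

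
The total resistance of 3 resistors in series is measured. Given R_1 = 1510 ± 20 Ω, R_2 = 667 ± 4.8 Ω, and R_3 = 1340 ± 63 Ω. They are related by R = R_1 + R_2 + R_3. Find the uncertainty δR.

Sums and differences: (δR)² = Σ (cᵢ δxᵢ)².
  (δR_1)² = 400;  (δR_2)² = 23.0;  (δR_3)² = 3970
δR = √(4390) = 66.3 Ω

66.3 Ω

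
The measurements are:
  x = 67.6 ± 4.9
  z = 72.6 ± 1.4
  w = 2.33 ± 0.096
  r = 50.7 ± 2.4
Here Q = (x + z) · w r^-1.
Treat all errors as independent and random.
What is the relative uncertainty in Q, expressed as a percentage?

7.25%

Let u = x + z = 140. δu = √(δx² + δz²) = √(24.0 + 1.96) = 5.10, so δu/u = 0.0363.
Q is then a monomial in u, w, r:
δQ/Q = √((δu/u)² + (1·δw/w)² + (-1·δr/r)²) = √(0.00132 + 0.00170 + 0.00224) = 0.0725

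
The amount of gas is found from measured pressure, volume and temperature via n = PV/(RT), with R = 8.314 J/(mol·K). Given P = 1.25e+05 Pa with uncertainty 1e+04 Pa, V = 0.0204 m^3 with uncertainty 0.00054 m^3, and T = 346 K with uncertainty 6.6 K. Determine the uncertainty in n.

Since n is a product/quotient, work with relative uncertainties:
  (1·δP/P)² = (1×0.0800)² = 0.00640;  (1·δV/V)² = (1×0.0265)² = 0.000701;  (-1·δT/T)² = (-1×0.0191)² = 0.000364
δn/n = √(0.00746) = 0.0864
n = 0.886 mol, so δn = 0.0864 × 0.886 = 0.0766 mol.

0.0766 mol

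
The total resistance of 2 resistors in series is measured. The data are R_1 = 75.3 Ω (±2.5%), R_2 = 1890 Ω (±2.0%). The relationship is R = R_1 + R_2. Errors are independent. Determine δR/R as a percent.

1.93%

Sums and differences: (δR)² = Σ (cᵢ δxᵢ)².
  (δR_1)² = 3.54;  (δR_2)² = 1430
δR = √(1430) = 37.8 Ω
R = 1970 Ω, so δR/R = 37.8/1970 = 0.0193.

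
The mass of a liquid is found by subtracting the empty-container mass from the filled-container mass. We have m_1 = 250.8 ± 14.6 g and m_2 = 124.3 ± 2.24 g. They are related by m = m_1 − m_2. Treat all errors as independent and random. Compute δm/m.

0.117

Sums and differences: (δm)² = Σ (cᵢ δxᵢ)².
  (δm_1)² = 213;  (δm_2)² = 5.02
δm = √(218) = 14.8 g
m = 126.5 g, so δm/m = 14.8/126.5 = 0.117.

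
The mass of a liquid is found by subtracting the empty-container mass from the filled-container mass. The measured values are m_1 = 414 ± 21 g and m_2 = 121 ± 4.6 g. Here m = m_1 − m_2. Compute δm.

Each term contributes (cᵢ δxᵢ)² to (δm)²:
  (δm_1)² = 441;  (δm_2)² = 21.2
δm = √(462) = 21.5 g

21.5 g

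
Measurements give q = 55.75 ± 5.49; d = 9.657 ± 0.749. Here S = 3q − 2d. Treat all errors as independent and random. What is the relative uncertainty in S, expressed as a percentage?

11.2%

Sums and differences: (δS)² = Σ (cᵢ δxᵢ)².
  (3·δq)² = 271;  (2·δd)² = 2.24
δS = √(274) = 16.5
S = 147.9, so δS/S = 16.5/147.9 = 0.112.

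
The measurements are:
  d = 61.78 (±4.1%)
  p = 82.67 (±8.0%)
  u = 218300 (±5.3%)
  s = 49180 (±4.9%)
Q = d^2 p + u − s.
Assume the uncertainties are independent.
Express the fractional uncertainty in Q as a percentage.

Let w = d^2·p = 315500. δw/w = √((2·δd/d)² + (1·δp/p)²) = √(0.00672 + 0.00640) = 0.115, so δw = 36100.
Q = w + u − s: δQ = √(δw² + δu² + δs²) = √(1.31e+09 + 1.34e+08 + 5.81e+06) = 38000
Q = 484700, so δQ/Q = 38000/484700 = 0.0785.

7.85%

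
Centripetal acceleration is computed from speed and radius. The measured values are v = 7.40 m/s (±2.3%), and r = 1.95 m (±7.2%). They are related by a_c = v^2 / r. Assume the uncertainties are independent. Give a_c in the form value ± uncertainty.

a_c is a product of powers, so relative uncertainties combine in quadrature:
  (2·δv/v)² = (2×0.0230)² = 0.00212;  (-1·δr/r)² = (-1×0.0720)² = 0.00518
δa_c/a_c = √(0.00730) = 0.0854
a_c = 28.1 m/s^2, so δa_c = 0.0854 × 28.1 = 2.40 m/s^2.

28.1 ± 2.40 m/s^2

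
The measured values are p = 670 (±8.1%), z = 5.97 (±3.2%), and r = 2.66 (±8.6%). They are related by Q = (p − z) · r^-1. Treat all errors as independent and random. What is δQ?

Let u = p − z = 664. δu = √(δp² + δz²) = √(2950 + 0.0365) = 54.3, so δu/u = 0.0817.
Q is then a monomial in u, r:
δQ/Q = √((δu/u)² + (-1·δr/r)²) = √(0.00668 + 0.00740) = 0.119
Q = 250, so δQ = 0.119 × 250 = 29.6.

29.6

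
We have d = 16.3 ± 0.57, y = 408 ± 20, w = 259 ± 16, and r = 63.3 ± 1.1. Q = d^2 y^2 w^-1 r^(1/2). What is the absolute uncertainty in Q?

Each factor contributes (exponent × relative error)² to (δQ/Q)²:
  (2·δd/d)² = (2×0.0350)² = 0.00489;  (2·δy/y)² = (2×0.0490)² = 0.00961;  (-1·δw/w)² = (-1×0.0618)² = 0.00382;  (½·δr/r)² = (0.5×0.0174)² = 7.55e-05
δQ/Q = √(0.0184) = 0.136
Q = 1.36e+06, so δQ = 0.136 × 1.36e+06 = 1.84e+05.

1.84e+05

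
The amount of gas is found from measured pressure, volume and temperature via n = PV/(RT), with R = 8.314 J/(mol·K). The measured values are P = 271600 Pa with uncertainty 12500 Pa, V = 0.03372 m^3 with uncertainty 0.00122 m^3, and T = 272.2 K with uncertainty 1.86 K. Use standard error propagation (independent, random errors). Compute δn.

0.239 mol

Since n is a product/quotient, work with relative uncertainties:
  (1·δP/P)² = (1×0.0460)² = 0.00212;  (1·δV/V)² = (1×0.0362)² = 0.00131;  (-1·δT/T)² = (-1×0.00683)² = 4.67e-05
δn/n = √(0.00347) = 0.0589
n = 4.047 mol, so δn = 0.0589 × 4.047 = 0.239 mol.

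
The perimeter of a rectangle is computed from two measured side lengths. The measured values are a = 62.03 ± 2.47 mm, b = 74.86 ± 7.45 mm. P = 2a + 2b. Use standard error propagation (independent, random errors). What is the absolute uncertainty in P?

15.7 mm

Absolute uncertainties add in quadrature for a linear combination:
  (2·δa)² = 24.4;  (2·δb)² = 222
δP = √(246) = 15.7 mm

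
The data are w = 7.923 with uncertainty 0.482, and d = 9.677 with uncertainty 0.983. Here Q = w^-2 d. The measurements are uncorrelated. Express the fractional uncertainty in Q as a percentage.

For a monomial Q ∝ w^-2, d, fractional errors add in quadrature:
  (-2·δw/w)² = (-2×0.0608)² = 0.0148;  (1·δd/d)² = (1×0.102)² = 0.0103
δQ/Q = √(0.0251) = 0.159

15.9%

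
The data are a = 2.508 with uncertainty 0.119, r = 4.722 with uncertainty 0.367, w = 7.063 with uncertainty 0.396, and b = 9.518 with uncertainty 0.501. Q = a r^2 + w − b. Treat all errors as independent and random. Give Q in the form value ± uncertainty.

Let p = a·r^2 = 55.92. δp/p = √((1·δa/a)² + (2·δr/r)²) = √(0.00225 + 0.0242) = 0.163, so δp = 9.09.
Q = p + w − b: δQ = √(δp² + δw² + δb²) = √(82.6 + 0.157 + 0.251) = 9.11
Q = 53.47.

53.47 ± 9.11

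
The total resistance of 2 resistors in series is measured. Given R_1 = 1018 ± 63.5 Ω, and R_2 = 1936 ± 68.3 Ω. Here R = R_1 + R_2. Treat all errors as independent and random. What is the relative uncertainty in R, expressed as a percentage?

3.16%

R is a linear combination, so absolute uncertainties add in quadrature:
  (δR_1)² = 4030;  (δR_2)² = 4660
δR = √(8700) = 93.3 Ω
R = 2954 Ω, so δR/R = 93.3/2954 = 0.0316.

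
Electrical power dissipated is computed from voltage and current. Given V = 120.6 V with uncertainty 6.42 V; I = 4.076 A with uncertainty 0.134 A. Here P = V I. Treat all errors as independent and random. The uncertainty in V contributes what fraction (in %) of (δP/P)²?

72.4%

(δP/P)² = (1·δV/V)² + (1·δI/I)²
  V term: (1×0.0532)² = 0.00283
  I term: (1×0.0329)² = 0.00108
Total = 0.00391. Share from V = 0.00283/0.00391 = 0.724.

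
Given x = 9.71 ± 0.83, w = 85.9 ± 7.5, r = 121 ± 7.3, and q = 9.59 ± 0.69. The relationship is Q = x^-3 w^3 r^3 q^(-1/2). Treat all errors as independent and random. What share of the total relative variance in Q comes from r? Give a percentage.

(δQ/Q)² = (-3·δx/x)² + (3·δw/w)² + (3·δr/r)² + (−½·δq/q)²
  x term: (-3×0.0855)² = 0.0658
  w term: (3×0.0873)² = 0.0686
  r term: (3×0.0603)² = 0.0328
  q term: (-0.5×0.0719)² = 0.00129
Total = 0.168. Share from r = 0.0328/0.168 = 0.195.

19.5%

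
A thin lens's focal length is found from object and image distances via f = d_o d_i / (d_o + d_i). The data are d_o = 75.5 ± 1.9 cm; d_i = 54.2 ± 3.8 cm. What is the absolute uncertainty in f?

∂f/∂d_o = (d_i/(d_o+d_i))² = 0.175;  ∂f/∂d_i = (d_o/(d_o+d_i))² = 0.339
δf = √((∂f/∂d_o · δd_o)² + (∂f/∂d_i · δd_i)²) = √(0.110 + 1.66) = 1.33 cm

1.33 cm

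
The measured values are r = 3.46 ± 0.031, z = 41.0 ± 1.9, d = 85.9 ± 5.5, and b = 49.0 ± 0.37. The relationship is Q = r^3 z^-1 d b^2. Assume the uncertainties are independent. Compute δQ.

Each factor contributes (exponent × relative error)² to (δQ/Q)²:
  (3·δr/r)² = (3×0.00896)² = 0.000722;  (-1·δz/z)² = (-1×0.0463)² = 0.00215;  (1·δd/d)² = (1×0.0640)² = 0.00410;  (2·δb/b)² = (2×0.00755)² = 0.000228
δQ/Q = √(0.00720) = 0.0848
Q = 2.08e+05, so δQ = 0.0848 × 2.08e+05 = 17700.

17700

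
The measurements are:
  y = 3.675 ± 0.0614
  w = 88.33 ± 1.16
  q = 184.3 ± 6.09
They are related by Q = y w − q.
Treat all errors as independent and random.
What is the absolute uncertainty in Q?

Let p = y·w = 324.6. δp/p = √((1·δy/y)² + (1·δw/w)²) = √(0.000279 + 0.000172) = 0.0213, so δp = 6.90.
Q = p − q: δQ = √(δp² + δq²) = √(47.6 + 37.1) = 9.20

9.20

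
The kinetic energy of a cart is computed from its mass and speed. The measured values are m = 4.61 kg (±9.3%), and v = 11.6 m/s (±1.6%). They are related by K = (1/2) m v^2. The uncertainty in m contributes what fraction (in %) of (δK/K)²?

89.4%

(δK/K)² = (1·δm/m)² + (2·δv/v)²
  m term: (1×0.0930)² = 0.00865
  v term: (2×0.0160)² = 0.00102
Total = 0.00967. Share from m = 0.00865/0.00967 = 0.894.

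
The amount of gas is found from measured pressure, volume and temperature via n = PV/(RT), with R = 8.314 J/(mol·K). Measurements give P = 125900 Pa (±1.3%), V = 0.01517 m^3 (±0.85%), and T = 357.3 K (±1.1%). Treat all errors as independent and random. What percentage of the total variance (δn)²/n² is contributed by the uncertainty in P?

46.7%

(δn/n)² = (1·δP/P)² + (1·δV/V)² + (-1·δT/T)²
  P term: (1×0.0130)² = 0.000169
  V term: (1×0.00850)² = 7.23e-05
  T term: (-1×0.0110)² = 0.000121
Total = 0.000362. Share from P = 0.000169/0.000362 = 0.467.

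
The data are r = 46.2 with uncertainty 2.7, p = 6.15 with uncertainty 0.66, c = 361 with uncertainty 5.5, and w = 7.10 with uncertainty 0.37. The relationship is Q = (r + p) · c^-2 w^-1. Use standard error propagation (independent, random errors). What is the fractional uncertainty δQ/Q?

Let u = r + p = 52.4. δu = √(δr² + δp²) = √(7.29 + 0.436) = 2.78, so δu/u = 0.0531.
Q is then a monomial in u, c, w:
δQ/Q = √((δu/u)² + (-2·δc/c)² + (-1·δw/w)²) = √(0.00282 + 0.000928 + 0.00272) = 0.0804

0.0804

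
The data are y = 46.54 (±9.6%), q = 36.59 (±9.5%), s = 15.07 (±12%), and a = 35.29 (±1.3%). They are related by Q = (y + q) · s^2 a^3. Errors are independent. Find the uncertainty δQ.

Let u = y + q = 83.13. δu = √(δy² + δq²) = √(20.0 + 12.1) = 5.66, so δu/u = 0.0681.
Q is then a monomial in u, s, a:
δQ/Q = √((δu/u)² + (2·δs/s)² + (3·δa/a)²) = √(0.00464 + 0.0576 + 0.00152) = 0.253
Q = 8.297e+08, so δQ = 0.253 × 8.297e+08 = 2.1e+08.

2.1e+08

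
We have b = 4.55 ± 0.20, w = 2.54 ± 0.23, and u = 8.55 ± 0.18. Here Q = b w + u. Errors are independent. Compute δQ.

Let p = b·w = 11.6. δp/p = √((1·δb/b)² + (1·δw/w)²) = √(0.00193 + 0.00820) = 0.101, so δp = 1.16.
Q = p + u: δQ = √(δp² + δu²) = √(1.35 + 0.0324) = 1.18

1.18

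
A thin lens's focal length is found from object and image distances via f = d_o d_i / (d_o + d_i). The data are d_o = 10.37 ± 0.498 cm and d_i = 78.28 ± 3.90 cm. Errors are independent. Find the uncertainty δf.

∂f/∂d_o = (d_i/(d_o+d_i))² = 0.780;  ∂f/∂d_i = (d_o/(d_o+d_i))² = 0.0137
δf = √((∂f/∂d_o · δd_o)² + (∂f/∂d_i · δd_i)²) = √(0.151 + 0.00285) = 0.392 cm

0.392 cm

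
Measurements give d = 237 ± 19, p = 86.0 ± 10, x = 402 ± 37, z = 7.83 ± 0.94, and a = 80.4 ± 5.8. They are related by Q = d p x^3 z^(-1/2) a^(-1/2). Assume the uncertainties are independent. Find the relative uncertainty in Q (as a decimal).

Relative error in a monomial: (δQ/Q)² = Σ (nᵢ · δxᵢ/xᵢ)².
  (1·δd/d)² = (1×0.0802)² = 0.00643;  (1·δp/p)² = (1×0.116)² = 0.0135;  (3·δx/x)² = (3×0.0920)² = 0.0762;  (−½·δz/z)² = (-0.5×0.120)² = 0.00360;  (−½·δa/a)² = (-0.5×0.0721)² = 0.00130
δQ/Q = √(0.101) = 0.318

0.318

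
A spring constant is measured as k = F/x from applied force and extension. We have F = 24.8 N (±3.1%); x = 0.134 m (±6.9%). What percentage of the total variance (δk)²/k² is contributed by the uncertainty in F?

16.8%

(δk/k)² = (1·δF/F)² + (-1·δx/x)²
  F term: (1×0.0310)² = 0.000961
  x term: (-1×0.0690)² = 0.00476
Total = 0.00572. Share from F = 0.000961/0.00572 = 0.168.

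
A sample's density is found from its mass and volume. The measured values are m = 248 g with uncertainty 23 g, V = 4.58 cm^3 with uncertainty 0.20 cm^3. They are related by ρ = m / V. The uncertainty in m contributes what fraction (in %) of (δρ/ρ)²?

81.9%

(δρ/ρ)² = (1·δm/m)² + (-1·δV/V)²
  m term: (1×0.0927)² = 0.00860
  V term: (-1×0.0437)² = 0.00191
Total = 0.0105. Share from m = 0.00860/0.0105 = 0.819.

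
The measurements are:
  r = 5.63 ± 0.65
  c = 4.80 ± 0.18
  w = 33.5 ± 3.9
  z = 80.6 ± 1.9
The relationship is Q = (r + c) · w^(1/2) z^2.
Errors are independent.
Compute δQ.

38800

Let u = r + c = 10.4. δu = √(δr² + δc²) = √(0.423 + 0.0324) = 0.674, so δu/u = 0.0647.
Q is then a monomial in u, w, z:
δQ/Q = √((δu/u)² + (½·δw/w)² + (2·δz/z)²) = √(0.00418 + 0.00339 + 0.00222) = 0.0990
Q = 3.92e+05, so δQ = 0.0990 × 3.92e+05 = 38800.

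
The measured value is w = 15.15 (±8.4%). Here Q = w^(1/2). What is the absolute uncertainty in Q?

0.163

Since Q is a product/quotient, work with relative uncertainties:
  (½·δw/w)² = (0.5×0.0840)² = 0.00176
δQ/Q = √(0.00176) = 0.0420
Q = 3.892, so δQ = 0.0420 × 3.892 = 0.163.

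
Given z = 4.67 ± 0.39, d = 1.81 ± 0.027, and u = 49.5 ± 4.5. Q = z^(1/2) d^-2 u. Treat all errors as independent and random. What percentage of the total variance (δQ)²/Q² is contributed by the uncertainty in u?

75.8%

(δQ/Q)² = (½·δz/z)² + (-2·δd/d)² + (1·δu/u)²
  z term: (0.5×0.0835)² = 0.00174
  d term: (-2×0.0149)² = 0.000890
  u term: (1×0.0909)² = 0.00826
Total = 0.0109. Share from u = 0.00826/0.0109 = 0.758.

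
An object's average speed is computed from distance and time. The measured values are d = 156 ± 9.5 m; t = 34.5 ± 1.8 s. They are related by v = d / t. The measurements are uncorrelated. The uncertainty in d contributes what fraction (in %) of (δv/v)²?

57.7%

(δv/v)² = (1·δd/d)² + (-1·δt/t)²
  d term: (1×0.0609)² = 0.00371
  t term: (-1×0.0522)² = 0.00272
Total = 0.00643. Share from d = 0.00371/0.00643 = 0.577.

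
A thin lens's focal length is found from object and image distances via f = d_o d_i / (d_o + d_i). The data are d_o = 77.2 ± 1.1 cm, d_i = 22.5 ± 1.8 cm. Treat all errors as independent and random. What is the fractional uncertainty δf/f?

∂f/∂d_o = (d_i/(d_o+d_i))² = 0.0509;  ∂f/∂d_i = (d_o/(d_o+d_i))² = 0.600
δf = √((∂f/∂d_o · δd_o)² + (∂f/∂d_i · δd_i)²) = √(0.00314 + 1.16) = 1.08 cm
f = 17.4 cm, so δf/f = 1.08/17.4 = 0.0620.

0.0620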